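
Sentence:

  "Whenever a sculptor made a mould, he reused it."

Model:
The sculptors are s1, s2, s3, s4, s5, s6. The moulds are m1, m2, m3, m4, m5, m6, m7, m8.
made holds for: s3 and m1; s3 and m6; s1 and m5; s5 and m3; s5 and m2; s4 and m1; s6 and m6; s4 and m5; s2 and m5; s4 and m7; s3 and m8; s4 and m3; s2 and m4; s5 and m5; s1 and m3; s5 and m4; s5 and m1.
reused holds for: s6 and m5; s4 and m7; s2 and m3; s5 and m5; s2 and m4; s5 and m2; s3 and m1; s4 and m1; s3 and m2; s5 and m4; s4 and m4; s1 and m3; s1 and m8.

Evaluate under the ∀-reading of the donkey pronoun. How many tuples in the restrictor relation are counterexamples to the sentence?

"it" takes "a mould" as antecedent — a donkey pronoun bound across the clause boundary.
Strong reading: for every (s,m) with made(s,m), reused(s,m).
Restrictor pairs: (s1,m3) ✓  (s1,m5) ✗  (s2,m4) ✓  (s2,m5) ✗  (s3,m1) ✓  (s3,m6) ✗  (s3,m8) ✗  (s4,m1) ✓  (s4,m3) ✗  (s4,m5) ✗  (s4,m7) ✓  (s5,m1) ✗  (s5,m2) ✓  (s5,m3) ✗  (s5,m4) ✓  (s5,m5) ✓  (s6,m6) ✗
Counterexamples (restrictor pairs failing the scope): 9.

9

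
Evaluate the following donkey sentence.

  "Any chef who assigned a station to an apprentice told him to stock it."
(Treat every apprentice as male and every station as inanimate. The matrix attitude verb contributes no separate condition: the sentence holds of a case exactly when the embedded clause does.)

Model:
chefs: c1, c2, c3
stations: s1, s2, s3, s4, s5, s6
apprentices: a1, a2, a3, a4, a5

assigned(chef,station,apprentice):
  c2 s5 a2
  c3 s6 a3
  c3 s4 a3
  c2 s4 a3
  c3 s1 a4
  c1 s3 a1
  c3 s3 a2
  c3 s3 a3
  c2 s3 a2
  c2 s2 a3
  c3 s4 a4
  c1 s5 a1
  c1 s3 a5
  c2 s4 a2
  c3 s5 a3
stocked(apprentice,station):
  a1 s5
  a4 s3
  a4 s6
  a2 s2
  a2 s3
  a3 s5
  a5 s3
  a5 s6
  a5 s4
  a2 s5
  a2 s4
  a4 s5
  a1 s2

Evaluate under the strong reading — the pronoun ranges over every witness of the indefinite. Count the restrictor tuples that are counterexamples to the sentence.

8

"him" takes "an apprentice" as antecedent and "it" takes "a station"; both are donkey pronouns co-varying with the restrictor.
Strong reading: for every (c,s,a) with assigned(c,s,a), stocked(a,s).
Restrictor triples: (c1,s3,a1)→stocked(a1,s3) ✗  (c1,s3,a5)→stocked(a5,s3) ✓  (c1,s5,a1)→stocked(a1,s5) ✓  (c2,s2,a3)→stocked(a3,s2) ✗  (c2,s3,a2)→stocked(a2,s3) ✓  (c2,s4,a2)→stocked(a2,s4) ✓  (c2,s4,a3)→stocked(a3,s4) ✗  (c2,s5,a2)→stocked(a2,s5) ✓  (c3,s1,a4)→stocked(a4,s1) ✗  (c3,s3,a2)→stocked(a2,s3) ✓  (c3,s3,a3)→stocked(a3,s3) ✗  (c3,s4,a3)→stocked(a3,s4) ✗  (c3,s4,a4)→stocked(a4,s4) ✗  (c3,s5,a3)→stocked(a3,s5) ✓  (c3,s6,a3)→stocked(a3,s6) ✗
Counterexamples (restrictor triples failing the scope): 8.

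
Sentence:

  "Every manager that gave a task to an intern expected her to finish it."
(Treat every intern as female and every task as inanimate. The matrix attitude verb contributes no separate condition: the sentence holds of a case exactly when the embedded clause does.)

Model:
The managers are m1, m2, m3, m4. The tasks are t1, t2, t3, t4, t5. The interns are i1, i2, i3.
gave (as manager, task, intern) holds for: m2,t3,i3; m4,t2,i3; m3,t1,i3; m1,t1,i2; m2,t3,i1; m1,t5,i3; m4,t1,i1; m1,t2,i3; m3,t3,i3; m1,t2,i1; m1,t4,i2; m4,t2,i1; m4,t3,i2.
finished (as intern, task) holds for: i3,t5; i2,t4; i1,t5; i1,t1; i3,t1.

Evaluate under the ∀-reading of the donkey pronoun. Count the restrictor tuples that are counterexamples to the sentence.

"her" takes "an intern" as antecedent and "it" takes "a task"; both are donkey pronouns co-varying with the restrictor.
Strong reading: for every (m,t,i) with gave(m,t,i), finished(i,t).
Restrictor triples: (m1,t1,i2)→finished(i2,t1) ✗  (m1,t2,i1)→finished(i1,t2) ✗  (m1,t2,i3)→finished(i3,t2) ✗  (m1,t4,i2)→finished(i2,t4) ✓  (m1,t5,i3)→finished(i3,t5) ✓  (m2,t3,i1)→finished(i1,t3) ✗  (m2,t3,i3)→finished(i3,t3) ✗  (m3,t1,i3)→finished(i3,t1) ✓  (m3,t3,i3)→finished(i3,t3) ✗  (m4,t1,i1)→finished(i1,t1) ✓  (m4,t2,i1)→finished(i1,t2) ✗  (m4,t2,i3)→finished(i3,t2) ✗  (m4,t3,i2)→finished(i2,t3) ✗
Counterexamples (restrictor triples failing the scope): 9.

9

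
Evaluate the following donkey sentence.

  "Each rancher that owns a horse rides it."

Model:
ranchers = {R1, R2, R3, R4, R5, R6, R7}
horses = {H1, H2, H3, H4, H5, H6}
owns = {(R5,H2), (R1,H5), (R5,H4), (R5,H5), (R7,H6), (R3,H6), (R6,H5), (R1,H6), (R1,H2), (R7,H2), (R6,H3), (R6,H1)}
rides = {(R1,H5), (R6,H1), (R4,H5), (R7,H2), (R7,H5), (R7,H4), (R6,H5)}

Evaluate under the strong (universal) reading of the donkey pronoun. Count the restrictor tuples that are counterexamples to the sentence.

"it" takes "a horse" as antecedent — a donkey pronoun bound across the clause boundary.
Strong reading: for every (r,h) with owns(r,h), rides(r,h).
Restrictor pairs: (R1,H2) ✗  (R1,H5) ✓  (R1,H6) ✗  (R3,H6) ✗  (R5,H2) ✗  (R5,H4) ✗  (R5,H5) ✗  (R6,H1) ✓  (R6,H3) ✗  (R6,H5) ✓  (R7,H2) ✓  (R7,H6) ✗
Counterexamples (restrictor pairs failing the scope): 8.

8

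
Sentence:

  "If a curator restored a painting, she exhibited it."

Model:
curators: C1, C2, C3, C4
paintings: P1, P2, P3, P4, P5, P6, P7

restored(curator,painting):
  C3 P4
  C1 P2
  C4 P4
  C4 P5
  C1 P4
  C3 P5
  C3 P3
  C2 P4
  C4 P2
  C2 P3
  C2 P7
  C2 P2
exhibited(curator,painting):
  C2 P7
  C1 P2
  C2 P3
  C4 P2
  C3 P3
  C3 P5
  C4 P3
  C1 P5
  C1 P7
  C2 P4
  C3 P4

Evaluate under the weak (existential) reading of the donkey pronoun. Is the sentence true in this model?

True

"it" takes "a painting" as antecedent — a donkey pronoun bound across the clause boundary.
Weak reading: every curator c with some restored-painting has at least one restored-painting p such that exhibited(c,p).
Per curator: C1:✓  C2:✓  C3:✓  C4:✓
Every curator in the restrictor has a witness.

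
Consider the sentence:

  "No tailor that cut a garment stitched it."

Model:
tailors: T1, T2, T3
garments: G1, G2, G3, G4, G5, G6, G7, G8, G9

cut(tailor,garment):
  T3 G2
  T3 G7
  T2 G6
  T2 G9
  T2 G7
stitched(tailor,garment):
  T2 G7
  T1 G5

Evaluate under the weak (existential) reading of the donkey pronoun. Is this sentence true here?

"it" takes "a garment" as antecedent — a donkey pronoun bound across the clause boundary.
Truth condition: for no (t,g) with cut(t,g) does stitched(t,g) hold.
Restrictor pairs — does the scope hold? (T2,G6):fails  (T2,G7):holds  (T2,G9):fails  (T3,G2):fails  (T3,G7):fails
Scope holds for 1 pair(s), so the sentence is false.

False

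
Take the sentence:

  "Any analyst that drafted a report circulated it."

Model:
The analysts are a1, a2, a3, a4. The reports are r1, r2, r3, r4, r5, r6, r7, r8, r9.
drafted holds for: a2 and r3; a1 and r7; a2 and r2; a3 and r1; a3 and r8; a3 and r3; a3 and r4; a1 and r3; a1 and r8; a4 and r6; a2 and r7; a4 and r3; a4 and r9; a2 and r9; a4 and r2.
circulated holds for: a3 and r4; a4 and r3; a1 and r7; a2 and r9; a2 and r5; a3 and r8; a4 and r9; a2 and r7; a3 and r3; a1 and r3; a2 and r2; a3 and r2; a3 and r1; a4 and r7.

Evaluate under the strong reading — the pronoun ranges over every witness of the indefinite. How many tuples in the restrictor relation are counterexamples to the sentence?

"it" takes "a report" as antecedent — a donkey pronoun bound across the clause boundary.
Strong reading: for every (a,r) with drafted(a,r), circulated(a,r).
Restrictor pairs: (a1,r3) ✓  (a1,r7) ✓  (a1,r8) ✗  (a2,r2) ✓  (a2,r3) ✗  (a2,r7) ✓  (a2,r9) ✓  (a3,r1) ✓  (a3,r3) ✓  (a3,r4) ✓  (a3,r8) ✓  (a4,r2) ✗  (a4,r3) ✓  (a4,r6) ✗  (a4,r9) ✓
Counterexamples (restrictor pairs failing the scope): 4.

4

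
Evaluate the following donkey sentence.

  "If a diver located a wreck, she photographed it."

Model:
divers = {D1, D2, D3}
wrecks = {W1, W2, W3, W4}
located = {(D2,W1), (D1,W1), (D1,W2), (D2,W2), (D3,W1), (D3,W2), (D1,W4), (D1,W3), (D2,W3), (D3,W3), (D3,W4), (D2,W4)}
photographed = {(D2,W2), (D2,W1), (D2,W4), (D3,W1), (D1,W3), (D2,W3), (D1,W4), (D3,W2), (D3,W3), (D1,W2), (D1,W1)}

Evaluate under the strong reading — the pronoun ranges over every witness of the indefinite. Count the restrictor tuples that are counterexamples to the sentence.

"it" takes "a wreck" as antecedent — a donkey pronoun bound across the clause boundary.
Strong reading: for every (d,w) with located(d,w), photographed(d,w).
Restrictor pairs: (D1,W1) ✓  (D1,W2) ✓  (D1,W3) ✓  (D1,W4) ✓  (D2,W1) ✓  (D2,W2) ✓  (D2,W3) ✓  (D2,W4) ✓  (D3,W1) ✓  (D3,W2) ✓  (D3,W3) ✓  (D3,W4) ✗
Counterexamples (restrictor pairs failing the scope): 1.

1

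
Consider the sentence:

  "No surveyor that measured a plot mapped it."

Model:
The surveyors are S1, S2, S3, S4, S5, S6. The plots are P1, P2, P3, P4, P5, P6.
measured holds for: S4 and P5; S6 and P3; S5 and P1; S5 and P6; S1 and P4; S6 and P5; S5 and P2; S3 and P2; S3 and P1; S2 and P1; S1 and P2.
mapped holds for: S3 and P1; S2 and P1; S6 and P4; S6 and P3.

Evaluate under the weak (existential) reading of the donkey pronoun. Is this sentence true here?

False

"it" takes "a plot" as antecedent — a donkey pronoun bound across the clause boundary.
Truth condition: for no (s,p) with measured(s,p) does mapped(s,p) hold.
Restrictor pairs — does the scope hold? (S1,P2):fails  (S1,P4):fails  (S2,P1):holds  (S3,P1):holds  (S3,P2):fails  (S4,P5):fails  (S5,P1):fails  (S5,P2):fails  (S5,P6):fails  (S6,P3):holds  (S6,P5):fails
Scope holds for 3 pair(s), so the sentence is false.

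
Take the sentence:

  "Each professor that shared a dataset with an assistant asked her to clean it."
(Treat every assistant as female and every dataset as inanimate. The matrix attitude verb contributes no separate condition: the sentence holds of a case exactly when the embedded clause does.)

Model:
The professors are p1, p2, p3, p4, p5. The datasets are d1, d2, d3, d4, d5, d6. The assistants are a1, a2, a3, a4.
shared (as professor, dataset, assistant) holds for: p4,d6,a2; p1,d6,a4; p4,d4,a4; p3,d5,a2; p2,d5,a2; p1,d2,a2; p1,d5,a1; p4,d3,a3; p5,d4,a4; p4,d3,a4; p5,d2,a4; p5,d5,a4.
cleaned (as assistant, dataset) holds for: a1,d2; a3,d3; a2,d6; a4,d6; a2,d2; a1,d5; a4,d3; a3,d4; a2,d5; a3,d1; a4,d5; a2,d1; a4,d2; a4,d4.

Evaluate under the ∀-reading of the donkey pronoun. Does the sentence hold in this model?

"her" takes "an assistant" as antecedent and "it" takes "a dataset"; both are donkey pronouns co-varying with the restrictor.
Strong reading: for every (p,d,a) with shared(p,d,a), cleaned(a,d).
Restrictor triples: (p1,d2,a2)→cleaned(a2,d2) ✓  (p1,d5,a1)→cleaned(a1,d5) ✓  (p1,d6,a4)→cleaned(a4,d6) ✓  (p2,d5,a2)→cleaned(a2,d5) ✓  (p3,d5,a2)→cleaned(a2,d5) ✓  (p4,d3,a3)→cleaned(a3,d3) ✓  (p4,d3,a4)→cleaned(a4,d3) ✓  (p4,d4,a4)→cleaned(a4,d4) ✓  (p4,d6,a2)→cleaned(a2,d6) ✓  (p5,d2,a4)→cleaned(a4,d2) ✓  (p5,d4,a4)→cleaned(a4,d4) ✓  (p5,d5,a4)→cleaned(a4,d5) ✓
Every restrictor triple satisfies the scope.

True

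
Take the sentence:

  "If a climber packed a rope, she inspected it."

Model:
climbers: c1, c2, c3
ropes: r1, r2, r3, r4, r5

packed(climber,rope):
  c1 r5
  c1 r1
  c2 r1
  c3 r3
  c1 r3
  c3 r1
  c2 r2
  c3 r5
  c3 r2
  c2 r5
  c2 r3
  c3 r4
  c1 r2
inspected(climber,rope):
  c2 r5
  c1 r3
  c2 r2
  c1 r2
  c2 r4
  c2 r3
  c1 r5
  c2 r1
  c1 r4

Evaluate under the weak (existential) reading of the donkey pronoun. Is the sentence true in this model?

False

"it" takes "a rope" as antecedent — a donkey pronoun bound across the clause boundary.
Weak reading: every climber c with some packed-rope has at least one packed-rope r such that inspected(c,r).
Per climber: c1:✓  c2:✓  c3:✗
c3 has no witness among its packed-ropes.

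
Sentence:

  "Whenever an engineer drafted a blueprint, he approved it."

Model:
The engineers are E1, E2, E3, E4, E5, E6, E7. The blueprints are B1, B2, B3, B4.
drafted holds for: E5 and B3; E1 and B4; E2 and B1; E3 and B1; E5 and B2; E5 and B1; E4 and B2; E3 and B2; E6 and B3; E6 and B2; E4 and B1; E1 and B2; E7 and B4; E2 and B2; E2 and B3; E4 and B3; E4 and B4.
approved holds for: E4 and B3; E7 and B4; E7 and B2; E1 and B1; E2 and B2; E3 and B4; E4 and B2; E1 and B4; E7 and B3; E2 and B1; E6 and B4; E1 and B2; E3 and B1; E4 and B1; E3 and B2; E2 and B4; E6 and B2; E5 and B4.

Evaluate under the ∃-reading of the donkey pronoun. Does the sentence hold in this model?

"it" takes "a blueprint" as antecedent — a donkey pronoun bound across the clause boundary.
Weak reading: every engineer e with some drafted-blueprint has at least one drafted-blueprint b such that approved(e,b).
Per engineer: E1:✓  E2:✓  E3:✓  E4:✓  E5:✗  E6:✓  E7:✓
E5 has no witness among its drafted-blueprints.

False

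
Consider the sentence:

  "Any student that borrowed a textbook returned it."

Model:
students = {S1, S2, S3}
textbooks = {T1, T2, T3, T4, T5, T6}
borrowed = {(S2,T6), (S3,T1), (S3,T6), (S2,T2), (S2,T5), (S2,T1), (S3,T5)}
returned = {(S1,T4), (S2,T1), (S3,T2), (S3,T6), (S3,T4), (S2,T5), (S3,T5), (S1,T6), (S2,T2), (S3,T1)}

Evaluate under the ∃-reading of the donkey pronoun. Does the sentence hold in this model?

"it" takes "a textbook" as antecedent — a donkey pronoun bound across the clause boundary.
Weak reading: every student s with some borrowed-textbook has at least one borrowed-textbook t such that returned(s,t).
Per student: S2:✓  S3:✓
Every student in the restrictor has a witness.

True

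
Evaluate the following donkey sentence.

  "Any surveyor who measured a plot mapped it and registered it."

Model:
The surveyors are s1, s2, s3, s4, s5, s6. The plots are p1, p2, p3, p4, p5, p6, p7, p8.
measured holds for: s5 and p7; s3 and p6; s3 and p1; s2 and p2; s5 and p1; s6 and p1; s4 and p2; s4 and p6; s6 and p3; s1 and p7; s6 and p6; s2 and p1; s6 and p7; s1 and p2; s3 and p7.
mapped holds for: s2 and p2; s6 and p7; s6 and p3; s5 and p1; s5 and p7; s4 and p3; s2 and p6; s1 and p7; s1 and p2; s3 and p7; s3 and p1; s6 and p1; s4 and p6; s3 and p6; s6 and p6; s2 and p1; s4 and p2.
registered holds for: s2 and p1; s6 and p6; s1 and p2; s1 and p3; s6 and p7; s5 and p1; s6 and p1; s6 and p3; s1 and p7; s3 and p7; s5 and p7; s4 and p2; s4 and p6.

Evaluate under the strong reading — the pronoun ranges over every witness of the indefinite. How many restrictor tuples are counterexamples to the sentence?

"it" takes "a plot" as antecedent — a donkey pronoun bound across the clause boundary.
Strong reading: for every (s,p) with measured(s,p), mapped(s,p) ∧ registered(s,p).
Restrictor pairs: (s1,p2) ✓  (s1,p7) ✓  (s2,p1) ✓  (s2,p2) ✗  (s3,p1) ✗  (s3,p6) ✗  (s3,p7) ✓  (s4,p2) ✓  (s4,p6) ✓  (s5,p1) ✓  (s5,p7) ✓  (s6,p1) ✓  (s6,p3) ✓  (s6,p6) ✓  (s6,p7) ✓
Counterexamples (restrictor pairs failing the scope): 3.

3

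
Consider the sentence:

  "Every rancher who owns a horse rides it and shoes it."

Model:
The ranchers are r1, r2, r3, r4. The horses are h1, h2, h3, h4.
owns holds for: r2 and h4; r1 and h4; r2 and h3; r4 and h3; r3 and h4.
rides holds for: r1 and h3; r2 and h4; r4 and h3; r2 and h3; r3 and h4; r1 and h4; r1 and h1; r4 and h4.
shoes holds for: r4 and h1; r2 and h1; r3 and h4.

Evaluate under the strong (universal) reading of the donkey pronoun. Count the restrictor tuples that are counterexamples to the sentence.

"it" takes "a horse" as antecedent — a donkey pronoun bound across the clause boundary.
Strong reading: for every (r,h) with owns(r,h), rides(r,h) ∧ shoes(r,h).
Restrictor pairs: (r1,h4) ✗  (r2,h3) ✗  (r2,h4) ✗  (r3,h4) ✓  (r4,h3) ✗
Counterexamples (restrictor pairs failing the scope): 4.

4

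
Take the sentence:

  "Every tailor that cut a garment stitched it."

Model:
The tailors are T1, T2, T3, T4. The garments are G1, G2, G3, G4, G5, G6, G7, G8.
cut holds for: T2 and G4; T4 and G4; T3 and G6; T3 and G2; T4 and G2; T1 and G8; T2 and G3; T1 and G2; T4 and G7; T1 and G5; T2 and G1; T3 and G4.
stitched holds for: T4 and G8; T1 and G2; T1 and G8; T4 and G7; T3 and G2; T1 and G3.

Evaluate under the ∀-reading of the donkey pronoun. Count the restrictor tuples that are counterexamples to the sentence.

"it" takes "a garment" as antecedent — a donkey pronoun bound across the clause boundary.
Strong reading: for every (t,g) with cut(t,g), stitched(t,g).
Restrictor pairs: (T1,G2) ✓  (T1,G5) ✗  (T1,G8) ✓  (T2,G1) ✗  (T2,G3) ✗  (T2,G4) ✗  (T3,G2) ✓  (T3,G4) ✗  (T3,G6) ✗  (T4,G2) ✗  (T4,G4) ✗  (T4,G7) ✓
Counterexamples (restrictor pairs failing the scope): 8.

8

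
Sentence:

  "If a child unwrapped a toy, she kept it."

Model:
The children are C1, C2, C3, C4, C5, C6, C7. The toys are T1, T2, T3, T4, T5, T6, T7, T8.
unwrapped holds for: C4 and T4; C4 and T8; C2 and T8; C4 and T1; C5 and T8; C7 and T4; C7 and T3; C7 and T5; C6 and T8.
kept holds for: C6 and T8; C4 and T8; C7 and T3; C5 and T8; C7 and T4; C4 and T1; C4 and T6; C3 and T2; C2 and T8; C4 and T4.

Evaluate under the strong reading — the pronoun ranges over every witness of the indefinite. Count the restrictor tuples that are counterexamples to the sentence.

1

"it" takes "a toy" as antecedent — a donkey pronoun bound across the clause boundary.
Strong reading: for every (c,t) with unwrapped(c,t), kept(c,t).
Restrictor pairs: (C2,T8) ✓  (C4,T1) ✓  (C4,T4) ✓  (C4,T8) ✓  (C5,T8) ✓  (C6,T8) ✓  (C7,T3) ✓  (C7,T4) ✓  (C7,T5) ✗
Counterexamples (restrictor pairs failing the scope): 1.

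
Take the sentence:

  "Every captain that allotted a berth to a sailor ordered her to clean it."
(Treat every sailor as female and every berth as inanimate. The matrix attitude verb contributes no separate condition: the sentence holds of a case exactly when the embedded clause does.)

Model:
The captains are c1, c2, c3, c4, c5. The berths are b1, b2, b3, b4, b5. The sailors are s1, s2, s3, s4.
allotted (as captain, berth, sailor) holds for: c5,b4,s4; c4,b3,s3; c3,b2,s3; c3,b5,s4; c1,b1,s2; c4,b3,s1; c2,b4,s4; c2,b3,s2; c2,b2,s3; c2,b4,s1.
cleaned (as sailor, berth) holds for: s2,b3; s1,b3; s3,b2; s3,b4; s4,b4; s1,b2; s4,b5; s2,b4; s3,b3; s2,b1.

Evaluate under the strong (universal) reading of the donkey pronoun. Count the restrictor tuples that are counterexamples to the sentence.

"her" takes "a sailor" as antecedent and "it" takes "a berth"; both are donkey pronouns co-varying with the restrictor.
Strong reading: for every (c,b,s) with allotted(c,b,s), cleaned(s,b).
Restrictor triples: (c1,b1,s2)→cleaned(s2,b1) ✓  (c2,b2,s3)→cleaned(s3,b2) ✓  (c2,b3,s2)→cleaned(s2,b3) ✓  (c2,b4,s1)→cleaned(s1,b4) ✗  (c2,b4,s4)→cleaned(s4,b4) ✓  (c3,b2,s3)→cleaned(s3,b2) ✓  (c3,b5,s4)→cleaned(s4,b5) ✓  (c4,b3,s1)→cleaned(s1,b3) ✓  (c4,b3,s3)→cleaned(s3,b3) ✓  (c5,b4,s4)→cleaned(s4,b4) ✓
Counterexamples (restrictor triples failing the scope): 1.

1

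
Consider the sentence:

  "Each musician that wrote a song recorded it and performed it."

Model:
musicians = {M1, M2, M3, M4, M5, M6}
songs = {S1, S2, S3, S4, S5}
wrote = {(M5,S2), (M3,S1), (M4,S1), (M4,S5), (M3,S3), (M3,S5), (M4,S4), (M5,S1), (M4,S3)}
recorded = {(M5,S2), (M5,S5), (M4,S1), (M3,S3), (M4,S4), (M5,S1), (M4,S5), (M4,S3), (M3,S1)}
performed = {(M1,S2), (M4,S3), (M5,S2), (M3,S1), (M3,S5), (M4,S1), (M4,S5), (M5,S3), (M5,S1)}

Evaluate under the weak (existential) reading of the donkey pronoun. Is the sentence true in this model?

True

"it" takes "a song" as antecedent — a donkey pronoun bound across the clause boundary.
Weak reading: every musician m with some wrote-song has at least one wrote-song s such that recorded(m,s) ∧ performed(m,s).
Per musician: M3:✓  M4:✓  M5:✓
Every musician in the restrictor has a witness.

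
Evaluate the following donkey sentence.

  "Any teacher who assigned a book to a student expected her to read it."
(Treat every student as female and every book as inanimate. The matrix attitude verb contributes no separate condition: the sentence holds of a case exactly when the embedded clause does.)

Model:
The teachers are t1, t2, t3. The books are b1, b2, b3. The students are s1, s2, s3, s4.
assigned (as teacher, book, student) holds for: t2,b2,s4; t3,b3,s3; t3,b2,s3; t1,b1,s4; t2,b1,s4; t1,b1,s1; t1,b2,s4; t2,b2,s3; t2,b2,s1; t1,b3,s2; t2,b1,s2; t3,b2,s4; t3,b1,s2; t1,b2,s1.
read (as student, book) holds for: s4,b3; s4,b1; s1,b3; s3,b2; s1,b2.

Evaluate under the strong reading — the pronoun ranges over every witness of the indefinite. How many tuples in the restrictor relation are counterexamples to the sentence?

"her" takes "a student" as antecedent and "it" takes "a book"; both are donkey pronouns co-varying with the restrictor.
Strong reading: for every (t,b,s) with assigned(t,b,s), read(s,b).
Restrictor triples: (t1,b1,s1)→read(s1,b1) ✗  (t1,b1,s4)→read(s4,b1) ✓  (t1,b2,s1)→read(s1,b2) ✓  (t1,b2,s4)→read(s4,b2) ✗  (t1,b3,s2)→read(s2,b3) ✗  (t2,b1,s2)→read(s2,b1) ✗  (t2,b1,s4)→read(s4,b1) ✓  (t2,b2,s1)→read(s1,b2) ✓  (t2,b2,s3)→read(s3,b2) ✓  (t2,b2,s4)→read(s4,b2) ✗  (t3,b1,s2)→read(s2,b1) ✗  (t3,b2,s3)→read(s3,b2) ✓  (t3,b2,s4)→read(s4,b2) ✗  (t3,b3,s3)→read(s3,b3) ✗
Counterexamples (restrictor triples failing the scope): 8.

8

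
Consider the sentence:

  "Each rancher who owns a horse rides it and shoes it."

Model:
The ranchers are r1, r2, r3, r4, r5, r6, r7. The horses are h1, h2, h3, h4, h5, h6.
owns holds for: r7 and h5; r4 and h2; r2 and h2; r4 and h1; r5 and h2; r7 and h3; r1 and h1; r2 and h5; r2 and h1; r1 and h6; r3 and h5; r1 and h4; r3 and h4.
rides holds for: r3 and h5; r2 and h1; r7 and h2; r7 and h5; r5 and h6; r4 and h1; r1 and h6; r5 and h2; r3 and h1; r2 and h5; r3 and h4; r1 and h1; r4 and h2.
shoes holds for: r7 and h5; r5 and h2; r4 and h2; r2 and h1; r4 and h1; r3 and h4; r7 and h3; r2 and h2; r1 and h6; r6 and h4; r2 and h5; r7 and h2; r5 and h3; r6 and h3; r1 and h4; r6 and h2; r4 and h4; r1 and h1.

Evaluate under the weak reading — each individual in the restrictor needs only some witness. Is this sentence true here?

"it" takes "a horse" as antecedent — a donkey pronoun bound across the clause boundary.
Weak reading: every rancher r with some owns-horse has at least one owns-horse h such that rides(r,h) ∧ shoes(r,h).
Per rancher: r1:✓  r2:✓  r3:✓  r4:✓  r5:✓  r7:✓
Every rancher in the restrictor has a witness.

True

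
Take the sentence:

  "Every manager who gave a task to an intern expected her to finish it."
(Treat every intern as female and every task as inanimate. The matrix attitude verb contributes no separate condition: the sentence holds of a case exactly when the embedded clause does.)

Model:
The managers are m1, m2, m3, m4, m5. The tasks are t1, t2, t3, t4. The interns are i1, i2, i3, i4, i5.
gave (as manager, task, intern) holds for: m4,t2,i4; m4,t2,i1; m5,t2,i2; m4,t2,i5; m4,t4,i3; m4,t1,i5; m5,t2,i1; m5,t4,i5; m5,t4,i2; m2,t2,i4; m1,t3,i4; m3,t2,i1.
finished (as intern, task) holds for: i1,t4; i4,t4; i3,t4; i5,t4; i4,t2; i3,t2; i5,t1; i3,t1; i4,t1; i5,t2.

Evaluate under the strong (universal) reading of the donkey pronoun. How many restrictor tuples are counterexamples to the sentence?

6

"her" takes "an intern" as antecedent and "it" takes "a task"; both are donkey pronouns co-varying with the restrictor.
Strong reading: for every (m,t,i) with gave(m,t,i), finished(i,t).
Restrictor triples: (m1,t3,i4)→finished(i4,t3) ✗  (m2,t2,i4)→finished(i4,t2) ✓  (m3,t2,i1)→finished(i1,t2) ✗  (m4,t1,i5)→finished(i5,t1) ✓  (m4,t2,i1)→finished(i1,t2) ✗  (m4,t2,i4)→finished(i4,t2) ✓  (m4,t2,i5)→finished(i5,t2) ✓  (m4,t4,i3)→finished(i3,t4) ✓  (m5,t2,i1)→finished(i1,t2) ✗  (m5,t2,i2)→finished(i2,t2) ✗  (m5,t4,i2)→finished(i2,t4) ✗  (m5,t4,i5)→finished(i5,t4) ✓
Counterexamples (restrictor triples failing the scope): 6.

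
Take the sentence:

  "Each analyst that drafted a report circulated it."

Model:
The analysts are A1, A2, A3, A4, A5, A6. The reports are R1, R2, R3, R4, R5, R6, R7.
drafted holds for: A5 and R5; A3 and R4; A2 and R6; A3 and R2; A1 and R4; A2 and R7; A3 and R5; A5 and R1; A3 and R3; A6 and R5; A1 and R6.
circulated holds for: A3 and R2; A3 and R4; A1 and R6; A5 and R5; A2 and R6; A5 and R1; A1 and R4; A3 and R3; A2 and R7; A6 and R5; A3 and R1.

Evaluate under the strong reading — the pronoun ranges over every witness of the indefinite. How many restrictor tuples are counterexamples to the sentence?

"it" takes "a report" as antecedent — a donkey pronoun bound across the clause boundary.
Strong reading: for every (a,r) with drafted(a,r), circulated(a,r).
Restrictor pairs: (A1,R4) ✓  (A1,R6) ✓  (A2,R6) ✓  (A2,R7) ✓  (A3,R2) ✓  (A3,R3) ✓  (A3,R4) ✓  (A3,R5) ✗  (A5,R1) ✓  (A5,R5) ✓  (A6,R5) ✓
Counterexamples (restrictor pairs failing the scope): 1.

1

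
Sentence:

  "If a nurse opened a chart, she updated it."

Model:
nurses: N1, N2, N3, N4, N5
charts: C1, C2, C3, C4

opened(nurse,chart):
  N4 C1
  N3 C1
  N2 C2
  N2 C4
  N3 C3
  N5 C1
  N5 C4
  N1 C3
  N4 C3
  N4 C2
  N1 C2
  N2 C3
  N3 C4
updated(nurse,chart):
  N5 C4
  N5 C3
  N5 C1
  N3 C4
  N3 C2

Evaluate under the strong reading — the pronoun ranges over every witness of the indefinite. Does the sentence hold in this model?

"it" takes "a chart" as antecedent — a donkey pronoun bound across the clause boundary.
Strong reading: for every (n,c) with opened(n,c), updated(n,c).
Restrictor pairs: (N1,C2) ✗  (N1,C3) ✗  (N2,C2) ✗  (N2,C3) ✗  (N2,C4) ✗  (N3,C1) ✗  (N3,C3) ✗  (N3,C4) ✓  (N4,C1) ✗  (N4,C2) ✗  (N4,C3) ✗  (N5,C1) ✓  (N5,C4) ✓
Counterexample: (N1,C2) is in opened but fails the scope.

False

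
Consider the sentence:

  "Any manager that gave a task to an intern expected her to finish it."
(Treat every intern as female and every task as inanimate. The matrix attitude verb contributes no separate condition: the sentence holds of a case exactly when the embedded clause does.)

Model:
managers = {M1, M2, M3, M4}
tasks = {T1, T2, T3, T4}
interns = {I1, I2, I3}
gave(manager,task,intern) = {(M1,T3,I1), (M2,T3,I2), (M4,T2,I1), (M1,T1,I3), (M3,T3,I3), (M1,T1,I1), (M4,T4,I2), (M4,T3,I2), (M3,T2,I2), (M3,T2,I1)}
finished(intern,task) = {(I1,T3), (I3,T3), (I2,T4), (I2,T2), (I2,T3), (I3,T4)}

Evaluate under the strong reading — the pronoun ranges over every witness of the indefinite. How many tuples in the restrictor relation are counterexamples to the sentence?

"her" takes "an intern" as antecedent and "it" takes "a task"; both are donkey pronouns co-varying with the restrictor.
Strong reading: for every (m,t,i) with gave(m,t,i), finished(i,t).
Restrictor triples: (M1,T1,I1)→finished(I1,T1) ✗  (M1,T1,I3)→finished(I3,T1) ✗  (M1,T3,I1)→finished(I1,T3) ✓  (M2,T3,I2)→finished(I2,T3) ✓  (M3,T2,I1)→finished(I1,T2) ✗  (M3,T2,I2)→finished(I2,T2) ✓  (M3,T3,I3)→finished(I3,T3) ✓  (M4,T2,I1)→finished(I1,T2) ✗  (M4,T3,I2)→finished(I2,T3) ✓  (M4,T4,I2)→finished(I2,T4) ✓
Counterexamples (restrictor triples failing the scope): 4.

4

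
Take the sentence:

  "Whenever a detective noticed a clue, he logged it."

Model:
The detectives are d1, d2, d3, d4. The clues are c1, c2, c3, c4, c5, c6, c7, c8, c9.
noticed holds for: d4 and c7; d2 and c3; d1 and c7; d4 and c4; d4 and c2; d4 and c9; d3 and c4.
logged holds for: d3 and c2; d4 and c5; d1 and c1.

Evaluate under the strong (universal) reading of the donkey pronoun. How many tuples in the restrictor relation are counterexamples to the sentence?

"it" takes "a clue" as antecedent — a donkey pronoun bound across the clause boundary.
Strong reading: for every (d,c) with noticed(d,c), logged(d,c).
Restrictor pairs: (d1,c7) ✗  (d2,c3) ✗  (d3,c4) ✗  (d4,c2) ✗  (d4,c4) ✗  (d4,c7) ✗  (d4,c9) ✗
Counterexamples (restrictor pairs failing the scope): 7.

7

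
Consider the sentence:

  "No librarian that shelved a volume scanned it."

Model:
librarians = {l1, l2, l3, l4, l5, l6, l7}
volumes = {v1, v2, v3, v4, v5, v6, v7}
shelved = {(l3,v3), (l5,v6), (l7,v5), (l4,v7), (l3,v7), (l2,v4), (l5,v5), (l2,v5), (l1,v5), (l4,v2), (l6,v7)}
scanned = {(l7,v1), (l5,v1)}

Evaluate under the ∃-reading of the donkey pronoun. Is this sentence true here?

True

"it" takes "a volume" as antecedent — a donkey pronoun bound across the clause boundary.
Truth condition: for no (l,v) with shelved(l,v) does scanned(l,v) hold.
Restrictor pairs — does the scope hold? (l1,v5):fails  (l2,v4):fails  (l2,v5):fails  (l3,v3):fails  (l3,v7):fails  (l4,v2):fails  (l4,v7):fails  (l5,v5):fails  (l5,v6):fails  (l6,v7):fails  (l7,v5):fails
Scope holds for no restrictor pair, so the sentence is true.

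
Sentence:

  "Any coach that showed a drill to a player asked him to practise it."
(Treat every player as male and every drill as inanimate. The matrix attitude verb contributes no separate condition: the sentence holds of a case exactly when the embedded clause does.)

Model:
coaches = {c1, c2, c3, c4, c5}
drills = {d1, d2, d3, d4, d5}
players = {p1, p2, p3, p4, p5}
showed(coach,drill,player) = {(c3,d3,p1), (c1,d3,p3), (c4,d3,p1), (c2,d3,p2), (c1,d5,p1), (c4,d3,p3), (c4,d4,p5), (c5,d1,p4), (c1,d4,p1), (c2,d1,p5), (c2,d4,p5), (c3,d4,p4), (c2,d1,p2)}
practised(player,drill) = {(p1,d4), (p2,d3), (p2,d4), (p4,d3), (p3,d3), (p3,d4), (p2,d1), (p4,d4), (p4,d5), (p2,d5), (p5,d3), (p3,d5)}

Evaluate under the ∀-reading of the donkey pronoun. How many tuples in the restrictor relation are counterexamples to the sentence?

7

"him" takes "a player" as antecedent and "it" takes "a drill"; both are donkey pronouns co-varying with the restrictor.
Strong reading: for every (c,d,p) with showed(c,d,p), practised(p,d).
Restrictor triples: (c1,d3,p3)→practised(p3,d3) ✓  (c1,d4,p1)→practised(p1,d4) ✓  (c1,d5,p1)→practised(p1,d5) ✗  (c2,d1,p2)→practised(p2,d1) ✓  (c2,d1,p5)→practised(p5,d1) ✗  (c2,d3,p2)→practised(p2,d3) ✓  (c2,d4,p5)→practised(p5,d4) ✗  (c3,d3,p1)→practised(p1,d3) ✗  (c3,d4,p4)→practised(p4,d4) ✓  (c4,d3,p1)→practised(p1,d3) ✗  (c4,d3,p3)→practised(p3,d3) ✓  (c4,d4,p5)→practised(p5,d4) ✗  (c5,d1,p4)→practised(p4,d1) ✗
Counterexamples (restrictor triples failing the scope): 7.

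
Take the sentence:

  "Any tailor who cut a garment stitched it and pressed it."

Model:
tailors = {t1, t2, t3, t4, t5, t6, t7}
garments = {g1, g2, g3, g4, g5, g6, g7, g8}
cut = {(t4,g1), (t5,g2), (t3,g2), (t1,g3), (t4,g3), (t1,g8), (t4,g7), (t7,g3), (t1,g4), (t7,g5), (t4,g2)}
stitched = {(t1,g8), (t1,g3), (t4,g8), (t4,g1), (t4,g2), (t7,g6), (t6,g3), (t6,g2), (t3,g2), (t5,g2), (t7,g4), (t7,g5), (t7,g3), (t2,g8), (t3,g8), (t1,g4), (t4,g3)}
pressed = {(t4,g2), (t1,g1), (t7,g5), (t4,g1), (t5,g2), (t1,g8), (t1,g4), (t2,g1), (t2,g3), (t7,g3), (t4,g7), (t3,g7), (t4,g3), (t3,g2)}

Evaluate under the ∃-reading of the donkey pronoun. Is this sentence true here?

True

"it" takes "a garment" as antecedent — a donkey pronoun bound across the clause boundary.
Weak reading: every tailor t with some cut-garment has at least one cut-garment g such that stitched(t,g) ∧ pressed(t,g).
Per tailor: t1:✓  t3:✓  t4:✓  t5:✓  t7:✓
Every tailor in the restrictor has a witness.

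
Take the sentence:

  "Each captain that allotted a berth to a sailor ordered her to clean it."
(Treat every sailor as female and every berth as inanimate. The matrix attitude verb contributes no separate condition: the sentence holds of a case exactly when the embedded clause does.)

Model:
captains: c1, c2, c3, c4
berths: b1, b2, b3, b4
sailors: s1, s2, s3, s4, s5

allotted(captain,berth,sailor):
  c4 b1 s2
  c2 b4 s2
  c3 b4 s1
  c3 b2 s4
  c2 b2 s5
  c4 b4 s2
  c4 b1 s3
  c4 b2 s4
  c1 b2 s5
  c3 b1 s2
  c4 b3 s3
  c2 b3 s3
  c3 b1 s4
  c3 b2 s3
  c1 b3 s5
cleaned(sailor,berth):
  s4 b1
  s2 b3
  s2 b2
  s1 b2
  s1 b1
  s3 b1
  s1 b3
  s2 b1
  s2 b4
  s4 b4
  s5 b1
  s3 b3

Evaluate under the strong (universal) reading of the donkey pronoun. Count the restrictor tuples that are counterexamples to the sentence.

"her" takes "a sailor" as antecedent and "it" takes "a berth"; both are donkey pronouns co-varying with the restrictor.
Strong reading: for every (c,b,s) with allotted(c,b,s), cleaned(s,b).
Restrictor triples: (c1,b2,s5)→cleaned(s5,b2) ✗  (c1,b3,s5)→cleaned(s5,b3) ✗  (c2,b2,s5)→cleaned(s5,b2) ✗  (c2,b3,s3)→cleaned(s3,b3) ✓  (c2,b4,s2)→cleaned(s2,b4) ✓  (c3,b1,s2)→cleaned(s2,b1) ✓  (c3,b1,s4)→cleaned(s4,b1) ✓  (c3,b2,s3)→cleaned(s3,b2) ✗  (c3,b2,s4)→cleaned(s4,b2) ✗  (c3,b4,s1)→cleaned(s1,b4) ✗  (c4,b1,s2)→cleaned(s2,b1) ✓  (c4,b1,s3)→cleaned(s3,b1) ✓  (c4,b2,s4)→cleaned(s4,b2) ✗  (c4,b3,s3)→cleaned(s3,b3) ✓  (c4,b4,s2)→cleaned(s2,b4) ✓
Counterexamples (restrictor triples failing the scope): 7.

7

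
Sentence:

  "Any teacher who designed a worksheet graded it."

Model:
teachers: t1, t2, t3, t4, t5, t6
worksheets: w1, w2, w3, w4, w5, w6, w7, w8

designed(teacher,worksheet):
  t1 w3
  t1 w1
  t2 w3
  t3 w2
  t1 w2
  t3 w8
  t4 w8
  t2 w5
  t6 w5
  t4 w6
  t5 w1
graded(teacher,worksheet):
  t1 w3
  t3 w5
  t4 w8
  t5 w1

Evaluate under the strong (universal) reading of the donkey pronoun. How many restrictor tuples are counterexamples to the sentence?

8

"it" takes "a worksheet" as antecedent — a donkey pronoun bound across the clause boundary.
Strong reading: for every (t,w) with designed(t,w), graded(t,w).
Restrictor pairs: (t1,w1) ✗  (t1,w2) ✗  (t1,w3) ✓  (t2,w3) ✗  (t2,w5) ✗  (t3,w2) ✗  (t3,w8) ✗  (t4,w6) ✗  (t4,w8) ✓  (t5,w1) ✓  (t6,w5) ✗
Counterexamples (restrictor pairs failing the scope): 8.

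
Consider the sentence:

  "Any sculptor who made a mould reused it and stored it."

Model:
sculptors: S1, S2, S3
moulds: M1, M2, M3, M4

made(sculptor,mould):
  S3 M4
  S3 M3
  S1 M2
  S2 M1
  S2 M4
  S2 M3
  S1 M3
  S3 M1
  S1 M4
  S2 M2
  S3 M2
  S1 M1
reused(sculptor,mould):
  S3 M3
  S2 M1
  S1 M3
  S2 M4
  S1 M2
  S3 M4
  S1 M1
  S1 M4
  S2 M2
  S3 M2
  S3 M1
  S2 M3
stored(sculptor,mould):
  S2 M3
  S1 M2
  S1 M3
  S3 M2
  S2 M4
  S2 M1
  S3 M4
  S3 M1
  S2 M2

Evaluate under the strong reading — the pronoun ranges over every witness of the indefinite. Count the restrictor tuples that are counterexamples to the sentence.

3

"it" takes "a mould" as antecedent — a donkey pronoun bound across the clause boundary.
Strong reading: for every (s,m) with made(s,m), reused(s,m) ∧ stored(s,m).
Restrictor pairs: (S1,M1) ✗  (S1,M2) ✓  (S1,M3) ✓  (S1,M4) ✗  (S2,M1) ✓  (S2,M2) ✓  (S2,M3) ✓  (S2,M4) ✓  (S3,M1) ✓  (S3,M2) ✓  (S3,M3) ✗  (S3,M4) ✓
Counterexamples (restrictor pairs failing the scope): 3.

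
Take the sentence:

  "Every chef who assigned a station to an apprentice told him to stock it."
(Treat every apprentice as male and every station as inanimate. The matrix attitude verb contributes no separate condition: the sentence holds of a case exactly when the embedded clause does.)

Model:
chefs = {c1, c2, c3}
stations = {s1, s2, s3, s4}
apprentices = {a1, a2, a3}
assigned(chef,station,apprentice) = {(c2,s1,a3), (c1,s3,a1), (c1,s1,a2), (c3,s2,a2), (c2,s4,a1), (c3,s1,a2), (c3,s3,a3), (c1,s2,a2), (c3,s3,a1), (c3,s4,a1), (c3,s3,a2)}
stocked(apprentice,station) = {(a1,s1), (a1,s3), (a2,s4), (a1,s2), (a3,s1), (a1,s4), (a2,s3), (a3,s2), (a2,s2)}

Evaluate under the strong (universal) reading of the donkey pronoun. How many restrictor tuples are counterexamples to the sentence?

"him" takes "an apprentice" as antecedent and "it" takes "a station"; both are donkey pronouns co-varying with the restrictor.
Strong reading: for every (c,s,a) with assigned(c,s,a), stocked(a,s).
Restrictor triples: (c1,s1,a2)→stocked(a2,s1) ✗  (c1,s2,a2)→stocked(a2,s2) ✓  (c1,s3,a1)→stocked(a1,s3) ✓  (c2,s1,a3)→stocked(a3,s1) ✓  (c2,s4,a1)→stocked(a1,s4) ✓  (c3,s1,a2)→stocked(a2,s1) ✗  (c3,s2,a2)→stocked(a2,s2) ✓  (c3,s3,a1)→stocked(a1,s3) ✓  (c3,s3,a2)→stocked(a2,s3) ✓  (c3,s3,a3)→stocked(a3,s3) ✗  (c3,s4,a1)→stocked(a1,s4) ✓
Counterexamples (restrictor triples failing the scope): 3.

3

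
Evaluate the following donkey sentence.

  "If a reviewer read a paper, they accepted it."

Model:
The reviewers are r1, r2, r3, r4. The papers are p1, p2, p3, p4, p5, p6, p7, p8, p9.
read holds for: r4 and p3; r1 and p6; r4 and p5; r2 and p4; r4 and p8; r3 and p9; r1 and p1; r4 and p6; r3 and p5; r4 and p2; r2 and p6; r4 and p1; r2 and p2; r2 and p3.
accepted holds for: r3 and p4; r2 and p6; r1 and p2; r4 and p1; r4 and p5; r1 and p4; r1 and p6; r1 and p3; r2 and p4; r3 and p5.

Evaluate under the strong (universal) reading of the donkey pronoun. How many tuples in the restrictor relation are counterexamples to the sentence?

"it" takes "a paper" as antecedent — a donkey pronoun bound across the clause boundary.
Strong reading: for every (r,p) with read(r,p), accepted(r,p).
Restrictor pairs: (r1,p1) ✗  (r1,p6) ✓  (r2,p2) ✗  (r2,p3) ✗  (r2,p4) ✓  (r2,p6) ✓  (r3,p5) ✓  (r3,p9) ✗  (r4,p1) ✓  (r4,p2) ✗  (r4,p3) ✗  (r4,p5) ✓  (r4,p6) ✗  (r4,p8) ✗
Counterexamples (restrictor pairs failing the scope): 8.

8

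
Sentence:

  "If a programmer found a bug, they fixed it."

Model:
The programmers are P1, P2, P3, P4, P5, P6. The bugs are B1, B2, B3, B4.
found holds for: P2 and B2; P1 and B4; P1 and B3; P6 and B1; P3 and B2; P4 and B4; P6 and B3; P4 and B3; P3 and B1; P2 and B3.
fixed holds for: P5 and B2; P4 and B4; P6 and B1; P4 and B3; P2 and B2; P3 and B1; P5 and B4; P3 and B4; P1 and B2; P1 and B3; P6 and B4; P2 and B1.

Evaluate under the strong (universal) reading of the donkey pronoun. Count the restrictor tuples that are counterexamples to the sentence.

4

"it" takes "a bug" as antecedent — a donkey pronoun bound across the clause boundary.
Strong reading: for every (p,b) with found(p,b), fixed(p,b).
Restrictor pairs: (P1,B3) ✓  (P1,B4) ✗  (P2,B2) ✓  (P2,B3) ✗  (P3,B1) ✓  (P3,B2) ✗  (P4,B3) ✓  (P4,B4) ✓  (P6,B1) ✓  (P6,B3) ✗
Counterexamples (restrictor pairs failing the scope): 4.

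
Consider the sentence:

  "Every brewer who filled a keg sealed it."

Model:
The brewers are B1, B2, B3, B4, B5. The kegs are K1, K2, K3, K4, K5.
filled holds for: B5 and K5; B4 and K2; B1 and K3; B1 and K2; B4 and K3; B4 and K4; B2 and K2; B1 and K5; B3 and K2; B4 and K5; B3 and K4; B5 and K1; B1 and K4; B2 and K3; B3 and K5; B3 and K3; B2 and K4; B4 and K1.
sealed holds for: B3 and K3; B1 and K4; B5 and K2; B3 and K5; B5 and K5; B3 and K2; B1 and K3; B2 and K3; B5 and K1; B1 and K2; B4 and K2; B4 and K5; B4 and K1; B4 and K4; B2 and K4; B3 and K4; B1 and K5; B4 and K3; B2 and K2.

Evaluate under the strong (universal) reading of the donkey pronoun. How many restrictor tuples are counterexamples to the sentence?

0

"it" takes "a keg" as antecedent — a donkey pronoun bound across the clause boundary.
Strong reading: for every (b,k) with filled(b,k), sealed(b,k).
Restrictor pairs: (B1,K2) ✓  (B1,K3) ✓  (B1,K4) ✓  (B1,K5) ✓  (B2,K2) ✓  (B2,K3) ✓  (B2,K4) ✓  (B3,K2) ✓  (B3,K3) ✓  (B3,K4) ✓  (B3,K5) ✓  (B4,K1) ✓  (B4,K2) ✓  (B4,K3) ✓  (B4,K4) ✓  (B4,K5) ✓  (B5,K1) ✓  (B5,K5) ✓
Counterexamples (restrictor pairs failing the scope): 0.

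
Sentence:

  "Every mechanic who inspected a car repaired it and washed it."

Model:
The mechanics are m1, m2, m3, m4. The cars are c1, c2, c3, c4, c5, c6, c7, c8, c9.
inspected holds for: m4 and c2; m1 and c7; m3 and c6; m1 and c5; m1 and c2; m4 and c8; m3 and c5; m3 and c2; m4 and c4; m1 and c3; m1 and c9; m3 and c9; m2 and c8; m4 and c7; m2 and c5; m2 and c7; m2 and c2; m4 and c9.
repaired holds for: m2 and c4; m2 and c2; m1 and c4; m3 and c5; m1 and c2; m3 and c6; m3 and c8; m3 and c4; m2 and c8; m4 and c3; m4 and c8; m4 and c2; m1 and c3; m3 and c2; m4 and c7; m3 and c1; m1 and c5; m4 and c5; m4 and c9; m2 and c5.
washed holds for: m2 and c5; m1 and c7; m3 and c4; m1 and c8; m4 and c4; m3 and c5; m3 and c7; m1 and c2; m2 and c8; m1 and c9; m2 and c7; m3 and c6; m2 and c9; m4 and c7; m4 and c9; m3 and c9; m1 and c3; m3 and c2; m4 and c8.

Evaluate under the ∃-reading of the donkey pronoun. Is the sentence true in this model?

"it" takes "a car" as antecedent — a donkey pronoun bound across the clause boundary.
Weak reading: every mechanic m with some inspected-car has at least one inspected-car c such that repaired(m,c) ∧ washed(m,c).
Per mechanic: m1:✓  m2:✓  m3:✓  m4:✓
Every mechanic in the restrictor has a witness.

True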